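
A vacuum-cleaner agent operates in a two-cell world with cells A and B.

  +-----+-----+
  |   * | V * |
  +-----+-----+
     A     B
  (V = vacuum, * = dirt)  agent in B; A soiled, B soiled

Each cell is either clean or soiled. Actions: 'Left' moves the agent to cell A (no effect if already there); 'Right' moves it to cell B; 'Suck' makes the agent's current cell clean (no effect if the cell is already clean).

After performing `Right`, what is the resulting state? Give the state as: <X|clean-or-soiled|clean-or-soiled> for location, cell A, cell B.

<B|soiled|soiled>

start: <B|soiled|soiled>
step 1/1 (Right): <B|soiled|soiled>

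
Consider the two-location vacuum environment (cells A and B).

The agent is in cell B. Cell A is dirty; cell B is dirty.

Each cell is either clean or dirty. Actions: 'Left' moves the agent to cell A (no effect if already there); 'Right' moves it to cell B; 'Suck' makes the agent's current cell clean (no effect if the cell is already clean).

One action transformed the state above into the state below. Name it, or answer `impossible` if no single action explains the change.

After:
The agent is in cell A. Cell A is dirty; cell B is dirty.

Left

try  Left: in A — A dirty, B dirty  ← match
try Right: in B — A dirty, B dirty
try  Suck: in B — A dirty, B clean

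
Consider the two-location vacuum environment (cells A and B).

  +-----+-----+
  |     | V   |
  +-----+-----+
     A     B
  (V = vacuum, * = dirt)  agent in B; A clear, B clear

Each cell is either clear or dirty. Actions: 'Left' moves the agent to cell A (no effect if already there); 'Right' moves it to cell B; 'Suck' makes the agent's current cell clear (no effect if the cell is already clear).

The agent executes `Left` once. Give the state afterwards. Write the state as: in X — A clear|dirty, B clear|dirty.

start: in B — A clear, B clear
[1] after Left: in A — A clear, B clear

in A — A clear, B clear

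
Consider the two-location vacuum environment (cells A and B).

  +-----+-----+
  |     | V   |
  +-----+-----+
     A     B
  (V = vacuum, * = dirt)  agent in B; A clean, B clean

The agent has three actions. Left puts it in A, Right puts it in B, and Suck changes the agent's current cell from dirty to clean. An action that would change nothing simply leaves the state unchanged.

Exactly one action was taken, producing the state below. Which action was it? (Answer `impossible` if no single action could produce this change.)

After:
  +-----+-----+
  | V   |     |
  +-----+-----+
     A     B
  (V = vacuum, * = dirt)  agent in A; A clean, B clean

Left

try  Left: loc=A A=clean B=clean  ← match
try Right: loc=B A=clean B=clean
try  Suck: loc=B A=clean B=clean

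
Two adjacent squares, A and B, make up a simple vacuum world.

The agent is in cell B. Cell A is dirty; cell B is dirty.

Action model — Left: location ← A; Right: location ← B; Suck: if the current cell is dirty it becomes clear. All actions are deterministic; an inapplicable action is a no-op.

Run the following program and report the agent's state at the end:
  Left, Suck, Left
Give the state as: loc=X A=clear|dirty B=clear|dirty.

loc=A A=clear B=dirty

t=1 Left ⇒ loc=A A=dirty B=dirty
t=2 Suck ⇒ loc=A A=clear B=dirty
t=3 Left ⇒ loc=A A=clear B=dirty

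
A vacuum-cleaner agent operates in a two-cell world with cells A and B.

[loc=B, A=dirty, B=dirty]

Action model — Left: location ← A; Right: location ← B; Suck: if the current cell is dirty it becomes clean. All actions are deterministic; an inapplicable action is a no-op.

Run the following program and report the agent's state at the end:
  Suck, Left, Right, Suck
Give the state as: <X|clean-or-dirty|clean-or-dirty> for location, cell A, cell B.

<B|dirty|clean>

1) do Suck; now <B|dirty|clean>
2) do Left; now <A|dirty|clean>
3) do Right; now <B|dirty|clean>
4) do Suck; now <B|dirty|clean>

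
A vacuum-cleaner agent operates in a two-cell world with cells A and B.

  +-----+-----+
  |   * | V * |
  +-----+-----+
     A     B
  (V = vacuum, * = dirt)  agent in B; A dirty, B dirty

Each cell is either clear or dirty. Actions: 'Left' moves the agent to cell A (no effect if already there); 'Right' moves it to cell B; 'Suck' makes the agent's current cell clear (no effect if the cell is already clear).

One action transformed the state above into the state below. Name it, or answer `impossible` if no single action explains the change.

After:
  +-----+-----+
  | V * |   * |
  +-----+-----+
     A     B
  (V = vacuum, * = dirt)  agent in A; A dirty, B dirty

Left

try  Left: (A; A:dirty, B:dirty)  ← match
try Right: (B; A:dirty, B:dirty)
try  Suck: (B; A:dirty, B:clear)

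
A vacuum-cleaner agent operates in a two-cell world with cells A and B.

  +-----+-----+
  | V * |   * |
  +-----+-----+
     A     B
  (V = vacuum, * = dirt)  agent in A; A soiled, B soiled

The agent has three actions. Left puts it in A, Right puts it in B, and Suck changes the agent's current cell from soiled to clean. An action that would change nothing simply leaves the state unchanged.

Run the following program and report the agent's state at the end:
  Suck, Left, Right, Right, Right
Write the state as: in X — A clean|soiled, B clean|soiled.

in B — A clean, B soiled

1) do Suck; now in A — A clean, B soiled
2) do Left; now in A — A clean, B soiled
3) do Right; now in B — A clean, B soiled
4) do Right; now in B — A clean, B soiled
5) do Right; now in B — A clean, B soiled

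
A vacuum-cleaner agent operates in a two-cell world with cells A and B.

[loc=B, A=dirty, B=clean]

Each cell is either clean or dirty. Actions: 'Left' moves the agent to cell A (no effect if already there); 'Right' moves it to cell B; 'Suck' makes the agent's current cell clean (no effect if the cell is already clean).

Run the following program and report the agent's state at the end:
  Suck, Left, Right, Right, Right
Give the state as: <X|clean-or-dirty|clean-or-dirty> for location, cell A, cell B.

step 1/5 (Suck): <B|dirty|clean>
step 2/5 (Left): <A|dirty|clean>
step 3/5 (Right): <B|dirty|clean>
step 4/5 (Right): <B|dirty|clean>
step 5/5 (Right): <B|dirty|clean>

<B|dirty|clean>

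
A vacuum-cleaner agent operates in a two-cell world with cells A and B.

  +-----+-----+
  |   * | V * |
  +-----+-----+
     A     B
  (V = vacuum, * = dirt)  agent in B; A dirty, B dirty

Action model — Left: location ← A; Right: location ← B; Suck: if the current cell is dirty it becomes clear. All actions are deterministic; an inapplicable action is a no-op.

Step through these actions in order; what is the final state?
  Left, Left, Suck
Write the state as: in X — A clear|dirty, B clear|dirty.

t=1 Left ⇒ in A — A dirty, B dirty
t=2 Left ⇒ in A — A dirty, B dirty
t=3 Suck ⇒ in A — A clear, B dirty

in A — A clear, B dirty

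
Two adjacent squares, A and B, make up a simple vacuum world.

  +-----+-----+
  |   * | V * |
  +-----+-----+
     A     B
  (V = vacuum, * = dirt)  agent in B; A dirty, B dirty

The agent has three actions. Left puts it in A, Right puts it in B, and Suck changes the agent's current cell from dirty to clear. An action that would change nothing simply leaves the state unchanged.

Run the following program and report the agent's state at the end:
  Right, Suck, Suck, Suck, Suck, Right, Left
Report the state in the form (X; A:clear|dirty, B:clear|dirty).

(A; A:dirty, B:clear)

1) do Right; now (B; A:dirty, B:dirty)
2) do Suck; now (B; A:dirty, B:clear)
3) do Suck; now (B; A:dirty, B:clear)
4) do Suck; now (B; A:dirty, B:clear)
5) do Suck; now (B; A:dirty, B:clear)
6) do Right; now (B; A:dirty, B:clear)
7) do Left; now (A; A:dirty, B:clear)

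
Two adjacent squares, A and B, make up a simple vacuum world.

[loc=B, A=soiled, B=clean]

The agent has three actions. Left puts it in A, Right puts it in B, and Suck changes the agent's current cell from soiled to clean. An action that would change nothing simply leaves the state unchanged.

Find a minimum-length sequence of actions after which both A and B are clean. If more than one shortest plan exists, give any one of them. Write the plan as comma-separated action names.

Left, Suck

step 1/2 (Left): in A — A soiled, B clean
step 2/2 (Suck): in A — A clean, B clean
min 2: go A then Suck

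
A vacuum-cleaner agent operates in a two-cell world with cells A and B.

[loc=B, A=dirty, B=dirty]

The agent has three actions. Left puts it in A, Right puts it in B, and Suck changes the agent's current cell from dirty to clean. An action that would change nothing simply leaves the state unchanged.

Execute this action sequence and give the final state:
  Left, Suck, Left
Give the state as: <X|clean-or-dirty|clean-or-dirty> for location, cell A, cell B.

<A|clean|dirty>

[1] after Left: <A|dirty|dirty>
[2] after Suck: <A|clean|dirty>
[3] after Left: <A|clean|dirty>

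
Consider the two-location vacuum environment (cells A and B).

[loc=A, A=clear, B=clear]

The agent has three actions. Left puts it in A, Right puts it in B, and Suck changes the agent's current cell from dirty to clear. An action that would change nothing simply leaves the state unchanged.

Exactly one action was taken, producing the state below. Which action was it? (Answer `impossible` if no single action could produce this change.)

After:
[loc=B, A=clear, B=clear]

Right

try  Left: loc=A A=clear B=clear
try Right: loc=B A=clear B=clear  ← match
try  Suck: loc=A A=clear B=clear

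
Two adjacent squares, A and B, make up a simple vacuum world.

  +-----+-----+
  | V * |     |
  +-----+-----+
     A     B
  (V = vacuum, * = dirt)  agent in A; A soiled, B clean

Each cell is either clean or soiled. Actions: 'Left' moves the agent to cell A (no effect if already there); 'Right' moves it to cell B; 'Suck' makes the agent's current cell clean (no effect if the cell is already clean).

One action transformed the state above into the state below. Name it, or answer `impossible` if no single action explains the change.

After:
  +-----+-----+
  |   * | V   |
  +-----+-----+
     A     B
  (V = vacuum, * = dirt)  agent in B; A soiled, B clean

Right

try  Left: in A — A soiled, B clean
try Right: in B — A soiled, B clean  ← match
try  Suck: in A — A clean, B clean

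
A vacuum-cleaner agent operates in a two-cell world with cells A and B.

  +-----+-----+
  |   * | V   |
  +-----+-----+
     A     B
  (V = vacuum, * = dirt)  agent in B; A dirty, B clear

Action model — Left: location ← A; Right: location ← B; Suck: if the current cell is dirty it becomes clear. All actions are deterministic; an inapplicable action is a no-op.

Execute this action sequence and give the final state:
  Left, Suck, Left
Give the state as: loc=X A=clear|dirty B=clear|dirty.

Left (#1): loc=A A=dirty B=clear
Suck (#2): loc=A A=clear B=clear
Left (#3): loc=A A=clear B=clear

loc=A A=clear B=clear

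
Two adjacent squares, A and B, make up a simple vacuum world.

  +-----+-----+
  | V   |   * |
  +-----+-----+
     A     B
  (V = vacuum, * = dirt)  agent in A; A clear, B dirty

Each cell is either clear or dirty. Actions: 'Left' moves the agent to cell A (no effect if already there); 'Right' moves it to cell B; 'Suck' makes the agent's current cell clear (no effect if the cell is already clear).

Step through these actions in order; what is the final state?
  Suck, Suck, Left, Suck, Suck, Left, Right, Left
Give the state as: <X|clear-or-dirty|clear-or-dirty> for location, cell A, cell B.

t=1 Suck ⇒ <A|clear|dirty>
t=2 Suck ⇒ <A|clear|dirty>
t=3 Left ⇒ <A|clear|dirty>
t=4 Suck ⇒ <A|clear|dirty>
t=5 Suck ⇒ <A|clear|dirty>
t=6 Left ⇒ <A|clear|dirty>
t=7 Right ⇒ <B|clear|dirty>
t=8 Left ⇒ <A|clear|dirty>

<A|clear|dirty>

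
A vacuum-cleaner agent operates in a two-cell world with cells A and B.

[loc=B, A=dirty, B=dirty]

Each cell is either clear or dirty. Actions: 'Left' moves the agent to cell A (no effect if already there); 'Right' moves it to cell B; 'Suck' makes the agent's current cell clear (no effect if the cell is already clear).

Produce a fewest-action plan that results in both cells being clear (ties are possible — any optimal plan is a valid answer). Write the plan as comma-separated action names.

Suck, Left, Suck

step 1/3 (Suck): in B — A dirty, B clear
step 2/3 (Left): in A — A dirty, B clear
step 3/3 (Suck): in A — A clear, B clear
min 3: Suck B + move + Suck A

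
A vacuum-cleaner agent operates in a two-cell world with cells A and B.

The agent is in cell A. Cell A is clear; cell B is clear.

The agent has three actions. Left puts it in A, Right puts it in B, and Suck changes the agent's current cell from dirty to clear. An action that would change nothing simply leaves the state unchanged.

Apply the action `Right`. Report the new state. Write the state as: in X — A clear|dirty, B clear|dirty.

in B — A clear, B clear

start: in A — A clear, B clear
t=1 Right ⇒ in B — A clear, B clear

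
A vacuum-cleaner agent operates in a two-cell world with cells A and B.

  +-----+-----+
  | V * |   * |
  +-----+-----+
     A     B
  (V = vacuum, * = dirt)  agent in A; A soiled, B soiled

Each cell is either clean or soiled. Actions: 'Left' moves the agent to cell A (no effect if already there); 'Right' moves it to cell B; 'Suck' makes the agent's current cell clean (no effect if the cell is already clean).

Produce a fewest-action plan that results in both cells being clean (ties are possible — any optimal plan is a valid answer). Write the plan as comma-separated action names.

Suck, Right, Suck

Suck (#1): (A; A:clean, B:soiled)
Right (#2): (B; A:clean, B:soiled)
Suck (#3): (B; A:clean, B:clean)
min 3: Suck A + move + Suck B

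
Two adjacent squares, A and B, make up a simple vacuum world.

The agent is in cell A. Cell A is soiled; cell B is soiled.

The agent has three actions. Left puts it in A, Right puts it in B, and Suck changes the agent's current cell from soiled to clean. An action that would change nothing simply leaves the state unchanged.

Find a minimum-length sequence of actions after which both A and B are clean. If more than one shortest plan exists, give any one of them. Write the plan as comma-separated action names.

t=1 Suck ⇒ <A|clean|soiled>
t=2 Right ⇒ <B|clean|soiled>
t=3 Suck ⇒ <B|clean|clean>
min 3: Suck A + move + Suck B

Suck, Right, Suck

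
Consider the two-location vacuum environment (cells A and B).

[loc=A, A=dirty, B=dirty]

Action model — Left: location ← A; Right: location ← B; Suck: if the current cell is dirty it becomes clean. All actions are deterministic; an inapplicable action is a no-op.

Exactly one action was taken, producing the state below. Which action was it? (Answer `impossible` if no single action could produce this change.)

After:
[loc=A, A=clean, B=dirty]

Suck

try  Left: (A; A:dirty, B:dirty)
try Right: (B; A:dirty, B:dirty)
try  Suck: (A; A:clean, B:dirty)  ← match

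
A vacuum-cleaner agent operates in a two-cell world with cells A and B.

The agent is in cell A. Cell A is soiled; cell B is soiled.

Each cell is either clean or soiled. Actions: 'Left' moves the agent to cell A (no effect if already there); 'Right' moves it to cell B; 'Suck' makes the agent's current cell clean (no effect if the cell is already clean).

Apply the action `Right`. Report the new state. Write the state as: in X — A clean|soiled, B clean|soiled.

in B — A soiled, B soiled

start: in A — A soiled, B soiled
step 1/1 (Right): in B — A soiled, B soiled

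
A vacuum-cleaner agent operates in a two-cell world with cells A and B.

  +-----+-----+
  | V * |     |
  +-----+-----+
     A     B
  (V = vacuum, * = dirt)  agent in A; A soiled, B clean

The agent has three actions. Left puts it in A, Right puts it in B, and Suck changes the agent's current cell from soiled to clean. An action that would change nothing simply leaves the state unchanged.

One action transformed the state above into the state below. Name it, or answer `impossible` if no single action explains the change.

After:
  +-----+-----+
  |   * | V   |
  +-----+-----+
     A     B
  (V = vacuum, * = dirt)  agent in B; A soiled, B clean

Right

try  Left: <A|soiled|clean>
try Right: <B|soiled|clean>  ← match
try  Suck: <A|clean|clean>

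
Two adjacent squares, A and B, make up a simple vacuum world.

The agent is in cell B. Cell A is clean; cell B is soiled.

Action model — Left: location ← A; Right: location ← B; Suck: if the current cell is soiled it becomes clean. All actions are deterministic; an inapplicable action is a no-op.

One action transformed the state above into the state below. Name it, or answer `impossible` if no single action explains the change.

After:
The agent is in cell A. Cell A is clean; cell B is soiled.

try  Left: in A — A clean, B soiled  ← match
try Right: in B — A clean, B soiled
try  Suck: in B — A clean, B clean

Left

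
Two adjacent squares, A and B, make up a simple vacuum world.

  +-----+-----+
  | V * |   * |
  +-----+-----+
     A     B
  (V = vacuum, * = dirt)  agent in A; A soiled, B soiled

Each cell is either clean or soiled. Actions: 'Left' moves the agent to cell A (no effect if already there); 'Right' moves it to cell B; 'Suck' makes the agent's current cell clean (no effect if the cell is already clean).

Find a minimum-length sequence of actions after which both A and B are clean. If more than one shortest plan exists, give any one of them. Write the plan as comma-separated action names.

step 1/3 (Suck): loc=A A=clean B=soiled
step 2/3 (Right): loc=B A=clean B=soiled
step 3/3 (Suck): loc=B A=clean B=clean
min 3: Suck A + move + Suck B

Suck, Right, Suck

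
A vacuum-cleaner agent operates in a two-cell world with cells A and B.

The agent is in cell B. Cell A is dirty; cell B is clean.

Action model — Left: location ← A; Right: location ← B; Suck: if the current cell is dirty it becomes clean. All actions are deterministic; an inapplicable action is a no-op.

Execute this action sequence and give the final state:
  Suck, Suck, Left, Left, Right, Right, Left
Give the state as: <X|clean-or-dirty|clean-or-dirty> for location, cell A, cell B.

<A|dirty|clean>

1. Suck → <B|dirty|clean>
2. Suck → <B|dirty|clean>
3. Left → <A|dirty|clean>
4. Left → <A|dirty|clean>
5. Right → <B|dirty|clean>
6. Right → <B|dirty|clean>
7. Left → <A|dirty|clean>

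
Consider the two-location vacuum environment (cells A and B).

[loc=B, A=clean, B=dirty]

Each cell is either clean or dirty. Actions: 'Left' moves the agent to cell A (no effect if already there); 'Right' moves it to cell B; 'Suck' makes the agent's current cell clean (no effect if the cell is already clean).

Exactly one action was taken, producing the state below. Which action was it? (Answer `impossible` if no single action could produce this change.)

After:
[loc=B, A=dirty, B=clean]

impossible

try  Left: in A — A clean, B dirty
try Right: in B — A clean, B dirty
try  Suck: in B — A clean, B clean
no single action produces the after-state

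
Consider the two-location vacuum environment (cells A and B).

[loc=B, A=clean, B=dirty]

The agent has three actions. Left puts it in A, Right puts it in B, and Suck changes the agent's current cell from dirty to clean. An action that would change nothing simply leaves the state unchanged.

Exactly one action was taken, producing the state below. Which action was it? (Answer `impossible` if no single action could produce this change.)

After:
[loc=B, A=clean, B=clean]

try  Left: loc=A A=clean B=dirty
try Right: loc=B A=clean B=dirty
try  Suck: loc=B A=clean B=clean  ← match

Suck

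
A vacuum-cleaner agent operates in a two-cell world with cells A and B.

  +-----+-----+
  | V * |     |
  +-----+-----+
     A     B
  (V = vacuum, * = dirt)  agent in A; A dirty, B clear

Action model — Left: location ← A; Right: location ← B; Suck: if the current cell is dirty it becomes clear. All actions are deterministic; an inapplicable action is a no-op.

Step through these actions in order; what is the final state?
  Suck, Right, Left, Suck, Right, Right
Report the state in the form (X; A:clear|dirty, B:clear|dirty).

(B; A:clear, B:clear)

step 1/6 (Suck): (A; A:clear, B:clear)
step 2/6 (Right): (B; A:clear, B:clear)
step 3/6 (Left): (A; A:clear, B:clear)
step 4/6 (Suck): (A; A:clear, B:clear)
step 5/6 (Right): (B; A:clear, B:clear)
step 6/6 (Right): (B; A:clear, B:clear)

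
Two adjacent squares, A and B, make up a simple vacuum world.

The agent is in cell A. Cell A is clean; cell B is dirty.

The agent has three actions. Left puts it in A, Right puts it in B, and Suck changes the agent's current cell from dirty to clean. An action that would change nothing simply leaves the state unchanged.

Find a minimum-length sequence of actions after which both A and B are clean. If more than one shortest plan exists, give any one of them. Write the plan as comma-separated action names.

1. Right → (B; A:clean, B:dirty)
2. Suck → (B; A:clean, B:clean)
min 2: go B then Suck

Right, Suck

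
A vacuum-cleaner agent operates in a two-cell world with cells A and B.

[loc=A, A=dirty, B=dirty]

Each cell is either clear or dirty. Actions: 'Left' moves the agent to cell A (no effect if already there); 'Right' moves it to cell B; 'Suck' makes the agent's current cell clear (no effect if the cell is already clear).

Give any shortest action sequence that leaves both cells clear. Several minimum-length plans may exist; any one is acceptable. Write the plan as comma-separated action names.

Suck, Right, Suck

[1] after Suck: <A|clear|dirty>
[2] after Right: <B|clear|dirty>
[3] after Suck: <B|clear|clear>
min 3: Suck A + move + Suck B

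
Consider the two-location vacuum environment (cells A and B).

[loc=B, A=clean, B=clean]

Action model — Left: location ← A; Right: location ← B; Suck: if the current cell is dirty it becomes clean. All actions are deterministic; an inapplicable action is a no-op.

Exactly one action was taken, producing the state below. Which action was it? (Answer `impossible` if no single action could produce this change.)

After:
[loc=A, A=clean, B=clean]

Left

try  Left: loc=A A=clean B=clean  ← match
try Right: loc=B A=clean B=clean
try  Suck: loc=B A=clean B=clean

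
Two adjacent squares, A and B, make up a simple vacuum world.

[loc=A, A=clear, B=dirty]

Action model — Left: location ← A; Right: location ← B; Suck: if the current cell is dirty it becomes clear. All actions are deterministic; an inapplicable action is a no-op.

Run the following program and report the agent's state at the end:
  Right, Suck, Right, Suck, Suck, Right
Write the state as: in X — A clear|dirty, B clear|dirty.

Right (#1): in B — A clear, B dirty
Suck (#2): in B — A clear, B clear
Right (#3): in B — A clear, B clear
Suck (#4): in B — A clear, B clear
Suck (#5): in B — A clear, B clear
Right (#6): in B — A clear, B clear

in B — A clear, B clear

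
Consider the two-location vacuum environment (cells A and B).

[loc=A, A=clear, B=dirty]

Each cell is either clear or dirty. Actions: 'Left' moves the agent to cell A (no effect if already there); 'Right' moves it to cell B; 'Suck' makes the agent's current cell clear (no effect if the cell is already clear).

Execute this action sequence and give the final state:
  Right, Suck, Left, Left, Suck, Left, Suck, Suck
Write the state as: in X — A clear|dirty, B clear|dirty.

1. Right → in B — A clear, B dirty
2. Suck → in B — A clear, B clear
3. Left → in A — A clear, B clear
4. Left → in A — A clear, B clear
5. Suck → in A — A clear, B clear
6. Left → in A — A clear, B clear
7. Suck → in A — A clear, B clear
8. Suck → in A — A clear, B clear

in A — A clear, B clear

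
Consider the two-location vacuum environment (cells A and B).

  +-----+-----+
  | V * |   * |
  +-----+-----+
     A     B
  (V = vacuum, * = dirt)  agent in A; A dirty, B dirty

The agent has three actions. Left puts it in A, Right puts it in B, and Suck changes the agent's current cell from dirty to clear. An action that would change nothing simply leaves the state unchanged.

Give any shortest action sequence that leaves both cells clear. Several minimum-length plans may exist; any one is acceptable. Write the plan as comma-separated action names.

Suck, Right, Suck

1. Suck → <A|clear|dirty>
2. Right → <B|clear|dirty>
3. Suck → <B|clear|clear>
min 3: Suck A + move + Suck B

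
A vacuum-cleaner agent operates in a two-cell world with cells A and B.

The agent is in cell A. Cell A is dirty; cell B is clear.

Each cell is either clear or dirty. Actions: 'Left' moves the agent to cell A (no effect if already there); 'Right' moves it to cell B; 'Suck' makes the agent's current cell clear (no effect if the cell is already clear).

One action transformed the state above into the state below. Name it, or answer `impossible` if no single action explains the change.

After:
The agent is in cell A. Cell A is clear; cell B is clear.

Suck

try  Left: <A|dirty|clear>
try Right: <B|dirty|clear>
try  Suck: <A|clear|clear>  ← match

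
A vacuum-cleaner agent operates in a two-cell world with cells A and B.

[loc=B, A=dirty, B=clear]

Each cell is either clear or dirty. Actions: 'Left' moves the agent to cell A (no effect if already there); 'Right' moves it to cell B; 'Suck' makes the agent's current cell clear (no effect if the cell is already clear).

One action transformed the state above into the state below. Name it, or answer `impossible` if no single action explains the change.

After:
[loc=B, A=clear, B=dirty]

impossible

try  Left: loc=A A=dirty B=clear
try Right: loc=B A=dirty B=clear
try  Suck: loc=B A=dirty B=clear
no single action produces the after-state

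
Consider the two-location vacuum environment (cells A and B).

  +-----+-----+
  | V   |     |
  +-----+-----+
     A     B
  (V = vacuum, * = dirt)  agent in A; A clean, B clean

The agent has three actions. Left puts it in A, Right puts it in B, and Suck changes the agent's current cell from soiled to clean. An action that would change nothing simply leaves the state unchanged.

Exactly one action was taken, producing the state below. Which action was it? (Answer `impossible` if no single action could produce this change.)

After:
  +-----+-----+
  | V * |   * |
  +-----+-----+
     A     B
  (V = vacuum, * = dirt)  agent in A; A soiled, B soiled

try  Left: <A|clean|clean>
try Right: <B|clean|clean>
try  Suck: <A|clean|clean>
no single action produces the after-state

impossible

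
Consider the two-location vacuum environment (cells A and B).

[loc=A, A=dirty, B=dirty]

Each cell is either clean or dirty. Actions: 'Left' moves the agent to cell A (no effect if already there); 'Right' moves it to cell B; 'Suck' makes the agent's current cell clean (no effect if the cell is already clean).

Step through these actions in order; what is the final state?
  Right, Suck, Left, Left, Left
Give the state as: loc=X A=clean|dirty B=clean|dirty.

Right (#1): loc=B A=dirty B=dirty
Suck (#2): loc=B A=dirty B=clean
Left (#3): loc=A A=dirty B=clean
Left (#4): loc=A A=dirty B=clean
Left (#5): loc=A A=dirty B=clean

loc=A A=dirty B=clean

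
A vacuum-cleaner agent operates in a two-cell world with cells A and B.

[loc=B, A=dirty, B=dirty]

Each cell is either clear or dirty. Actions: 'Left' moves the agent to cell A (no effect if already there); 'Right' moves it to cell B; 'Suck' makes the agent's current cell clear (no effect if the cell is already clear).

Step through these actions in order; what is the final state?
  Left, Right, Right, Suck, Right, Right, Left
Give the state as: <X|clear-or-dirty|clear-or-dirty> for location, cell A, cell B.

step 1/7 (Left): <A|dirty|dirty>
step 2/7 (Right): <B|dirty|dirty>
step 3/7 (Right): <B|dirty|dirty>
step 4/7 (Suck): <B|dirty|clear>
step 5/7 (Right): <B|dirty|clear>
step 6/7 (Right): <B|dirty|clear>
step 7/7 (Left): <A|dirty|clear>

<A|dirty|clear>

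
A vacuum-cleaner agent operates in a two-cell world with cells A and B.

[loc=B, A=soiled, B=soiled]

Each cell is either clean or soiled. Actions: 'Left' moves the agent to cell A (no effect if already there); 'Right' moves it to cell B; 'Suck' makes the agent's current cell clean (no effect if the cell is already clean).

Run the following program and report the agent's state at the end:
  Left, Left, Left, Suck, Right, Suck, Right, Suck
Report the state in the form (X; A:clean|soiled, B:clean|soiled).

1. Left → (A; A:soiled, B:soiled)
2. Left → (A; A:soiled, B:soiled)
3. Left → (A; A:soiled, B:soiled)
4. Suck → (A; A:clean, B:soiled)
5. Right → (B; A:clean, B:soiled)
6. Suck → (B; A:clean, B:clean)
7. Right → (B; A:clean, B:clean)
8. Suck → (B; A:clean, B:clean)

(B; A:clean, B:clean)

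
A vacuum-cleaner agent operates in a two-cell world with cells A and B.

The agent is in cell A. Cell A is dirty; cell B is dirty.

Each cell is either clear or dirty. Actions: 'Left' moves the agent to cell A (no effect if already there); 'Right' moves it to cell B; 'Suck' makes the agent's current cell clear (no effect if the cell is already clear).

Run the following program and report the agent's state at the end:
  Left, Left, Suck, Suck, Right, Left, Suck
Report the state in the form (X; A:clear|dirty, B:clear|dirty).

[1] after Left: (A; A:dirty, B:dirty)
[2] after Left: (A; A:dirty, B:dirty)
[3] after Suck: (A; A:clear, B:dirty)
[4] after Suck: (A; A:clear, B:dirty)
[5] after Right: (B; A:clear, B:dirty)
[6] after Left: (A; A:clear, B:dirty)
[7] after Suck: (A; A:clear, B:dirty)

(A; A:clear, B:dirty)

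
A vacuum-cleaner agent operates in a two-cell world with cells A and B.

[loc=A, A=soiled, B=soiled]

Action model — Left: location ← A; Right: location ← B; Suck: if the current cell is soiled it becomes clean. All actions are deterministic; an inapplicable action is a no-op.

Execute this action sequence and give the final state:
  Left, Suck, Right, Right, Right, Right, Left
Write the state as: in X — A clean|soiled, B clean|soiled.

in A — A clean, B soiled

t=1 Left ⇒ in A — A soiled, B soiled
t=2 Suck ⇒ in A — A clean, B soiled
t=3 Right ⇒ in B — A clean, B soiled
t=4 Right ⇒ in B — A clean, B soiled
t=5 Right ⇒ in B — A clean, B soiled
t=6 Right ⇒ in B — A clean, B soiled
t=7 Left ⇒ in A — A clean, B soiled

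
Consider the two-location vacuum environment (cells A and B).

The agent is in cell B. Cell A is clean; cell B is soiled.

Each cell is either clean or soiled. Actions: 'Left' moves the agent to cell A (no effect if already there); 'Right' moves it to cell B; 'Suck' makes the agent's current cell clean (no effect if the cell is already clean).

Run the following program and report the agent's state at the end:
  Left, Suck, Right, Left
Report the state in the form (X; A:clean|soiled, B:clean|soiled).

(A; A:clean, B:soiled)

1) do Left; now (A; A:clean, B:soiled)
2) do Suck; now (A; A:clean, B:soiled)
3) do Right; now (B; A:clean, B:soiled)
4) do Left; now (A; A:clean, B:soiled)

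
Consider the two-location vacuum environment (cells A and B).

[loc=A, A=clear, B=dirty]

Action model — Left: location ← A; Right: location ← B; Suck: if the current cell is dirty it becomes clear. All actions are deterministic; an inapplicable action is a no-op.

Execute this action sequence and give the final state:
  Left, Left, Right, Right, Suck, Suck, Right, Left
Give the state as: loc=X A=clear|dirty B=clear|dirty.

loc=A A=clear B=clear

1) do Left; now loc=A A=clear B=dirty
2) do Left; now loc=A A=clear B=dirty
3) do Right; now loc=B A=clear B=dirty
4) do Right; now loc=B A=clear B=dirty
5) do Suck; now loc=B A=clear B=clear
6) do Suck; now loc=B A=clear B=clear
7) do Right; now loc=B A=clear B=clear
8) do Left; now loc=A A=clear B=clear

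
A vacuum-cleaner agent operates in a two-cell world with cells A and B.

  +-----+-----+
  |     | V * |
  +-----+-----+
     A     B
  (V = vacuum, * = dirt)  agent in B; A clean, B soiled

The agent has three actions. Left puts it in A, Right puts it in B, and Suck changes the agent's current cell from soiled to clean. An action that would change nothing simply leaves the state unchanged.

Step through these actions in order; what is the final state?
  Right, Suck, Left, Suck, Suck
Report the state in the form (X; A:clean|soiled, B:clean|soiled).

(A; A:clean, B:clean)

step 1/5 (Right): (B; A:clean, B:soiled)
step 2/5 (Suck): (B; A:clean, B:clean)
step 3/5 (Left): (A; A:clean, B:clean)
step 4/5 (Suck): (A; A:clean, B:clean)
step 5/5 (Suck): (A; A:clean, B:clean)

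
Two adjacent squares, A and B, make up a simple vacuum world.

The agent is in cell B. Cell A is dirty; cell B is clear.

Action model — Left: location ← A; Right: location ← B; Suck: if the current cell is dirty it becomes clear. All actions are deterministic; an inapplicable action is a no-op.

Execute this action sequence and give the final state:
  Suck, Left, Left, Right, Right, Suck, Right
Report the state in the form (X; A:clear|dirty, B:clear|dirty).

(B; A:dirty, B:clear)

Suck (#1): (B; A:dirty, B:clear)
Left (#2): (A; A:dirty, B:clear)
Left (#3): (A; A:dirty, B:clear)
Right (#4): (B; A:dirty, B:clear)
Right (#5): (B; A:dirty, B:clear)
Suck (#6): (B; A:dirty, B:clear)
Right (#7): (B; A:dirty, B:clear)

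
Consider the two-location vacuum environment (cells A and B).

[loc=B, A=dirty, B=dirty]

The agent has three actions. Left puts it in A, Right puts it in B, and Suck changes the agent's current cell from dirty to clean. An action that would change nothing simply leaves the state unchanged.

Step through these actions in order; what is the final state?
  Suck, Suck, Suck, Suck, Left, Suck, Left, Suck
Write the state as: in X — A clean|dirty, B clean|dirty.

in A — A clean, B clean

step 1/8 (Suck): in B — A dirty, B clean
step 2/8 (Suck): in B — A dirty, B clean
step 3/8 (Suck): in B — A dirty, B clean
step 4/8 (Suck): in B — A dirty, B clean
step 5/8 (Left): in A — A dirty, B clean
step 6/8 (Suck): in A — A clean, B clean
step 7/8 (Left): in A — A clean, B clean
step 8/8 (Suck): in A — A clean, B clean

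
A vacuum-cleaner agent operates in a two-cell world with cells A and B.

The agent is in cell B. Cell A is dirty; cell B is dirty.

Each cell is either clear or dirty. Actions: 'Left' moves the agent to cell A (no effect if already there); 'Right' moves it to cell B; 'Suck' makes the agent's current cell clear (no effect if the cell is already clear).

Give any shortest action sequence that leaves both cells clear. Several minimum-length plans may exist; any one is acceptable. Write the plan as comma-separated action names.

Suck, Left, Suck

[1] after Suck: <B|dirty|clear>
[2] after Left: <A|dirty|clear>
[3] after Suck: <A|clear|clear>
min 3: Suck B + move + Suck A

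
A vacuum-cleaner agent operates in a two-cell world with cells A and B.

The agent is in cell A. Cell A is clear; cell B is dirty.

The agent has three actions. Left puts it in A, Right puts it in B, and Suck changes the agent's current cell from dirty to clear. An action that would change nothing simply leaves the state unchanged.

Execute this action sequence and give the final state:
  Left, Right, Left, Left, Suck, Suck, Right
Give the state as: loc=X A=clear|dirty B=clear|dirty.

1. Left → loc=A A=clear B=dirty
2. Right → loc=B A=clear B=dirty
3. Left → loc=A A=clear B=dirty
4. Left → loc=A A=clear B=dirty
5. Suck → loc=A A=clear B=dirty
6. Suck → loc=A A=clear B=dirty
7. Right → loc=B A=clear B=dirty

loc=B A=clear B=dirty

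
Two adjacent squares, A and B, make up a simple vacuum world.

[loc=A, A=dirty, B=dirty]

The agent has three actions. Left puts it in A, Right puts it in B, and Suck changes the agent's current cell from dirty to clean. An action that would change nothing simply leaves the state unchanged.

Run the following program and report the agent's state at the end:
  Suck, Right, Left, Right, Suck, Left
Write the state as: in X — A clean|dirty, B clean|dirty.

in A — A clean, B clean

[1] after Suck: in A — A clean, B dirty
[2] after Right: in B — A clean, B dirty
[3] after Left: in A — A clean, B dirty
[4] after Right: in B — A clean, B dirty
[5] after Suck: in B — A clean, B clean
[6] after Left: in A — A clean, B clean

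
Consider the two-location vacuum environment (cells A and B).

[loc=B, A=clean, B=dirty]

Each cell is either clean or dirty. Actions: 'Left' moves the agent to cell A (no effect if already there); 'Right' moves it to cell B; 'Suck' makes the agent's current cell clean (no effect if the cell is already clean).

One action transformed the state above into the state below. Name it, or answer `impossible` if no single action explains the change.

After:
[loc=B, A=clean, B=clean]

Suck

try  Left: in A — A clean, B dirty
try Right: in B — A clean, B dirty
try  Suck: in B — A clean, B clean  ← match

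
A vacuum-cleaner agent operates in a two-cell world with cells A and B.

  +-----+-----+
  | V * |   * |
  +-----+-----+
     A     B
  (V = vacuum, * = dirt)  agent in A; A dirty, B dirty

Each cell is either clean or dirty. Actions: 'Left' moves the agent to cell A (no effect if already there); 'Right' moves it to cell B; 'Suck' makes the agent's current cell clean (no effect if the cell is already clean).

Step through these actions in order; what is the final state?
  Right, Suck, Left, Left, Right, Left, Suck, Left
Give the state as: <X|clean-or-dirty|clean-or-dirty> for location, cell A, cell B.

<A|clean|clean>

t=1 Right ⇒ <B|dirty|dirty>
t=2 Suck ⇒ <B|dirty|clean>
t=3 Left ⇒ <A|dirty|clean>
t=4 Left ⇒ <A|dirty|clean>
t=5 Right ⇒ <B|dirty|clean>
t=6 Left ⇒ <A|dirty|clean>
t=7 Suck ⇒ <A|clean|clean>
t=8 Left ⇒ <A|clean|clean>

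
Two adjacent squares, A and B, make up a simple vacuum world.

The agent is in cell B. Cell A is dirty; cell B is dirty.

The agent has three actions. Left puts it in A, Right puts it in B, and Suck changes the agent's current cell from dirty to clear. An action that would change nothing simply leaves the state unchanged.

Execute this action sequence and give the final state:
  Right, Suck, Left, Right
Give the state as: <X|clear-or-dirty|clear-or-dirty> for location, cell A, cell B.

Right (#1): <B|dirty|dirty>
Suck (#2): <B|dirty|clear>
Left (#3): <A|dirty|clear>
Right (#4): <B|dirty|clear>

<B|dirty|clear>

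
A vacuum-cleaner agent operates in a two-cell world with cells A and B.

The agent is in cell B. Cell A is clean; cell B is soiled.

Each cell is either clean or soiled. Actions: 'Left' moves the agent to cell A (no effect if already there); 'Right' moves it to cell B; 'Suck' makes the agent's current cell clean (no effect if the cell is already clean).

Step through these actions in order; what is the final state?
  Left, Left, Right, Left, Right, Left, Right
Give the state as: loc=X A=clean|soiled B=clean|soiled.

Left (#1): loc=A A=clean B=soiled
Left (#2): loc=A A=clean B=soiled
Right (#3): loc=B A=clean B=soiled
Left (#4): loc=A A=clean B=soiled
Right (#5): loc=B A=clean B=soiled
Left (#6): loc=A A=clean B=soiled
Right (#7): loc=B A=clean B=soiled

loc=B A=clean B=soiled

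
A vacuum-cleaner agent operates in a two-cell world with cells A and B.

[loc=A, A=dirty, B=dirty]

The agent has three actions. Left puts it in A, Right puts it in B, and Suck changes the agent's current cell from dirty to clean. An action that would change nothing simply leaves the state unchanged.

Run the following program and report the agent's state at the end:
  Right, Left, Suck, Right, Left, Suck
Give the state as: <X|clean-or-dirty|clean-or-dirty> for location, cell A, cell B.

<A|clean|dirty>

1. Right → <B|dirty|dirty>
2. Left → <A|dirty|dirty>
3. Suck → <A|clean|dirty>
4. Right → <B|clean|dirty>
5. Left → <A|clean|dirty>
6. Suck → <A|clean|dirty>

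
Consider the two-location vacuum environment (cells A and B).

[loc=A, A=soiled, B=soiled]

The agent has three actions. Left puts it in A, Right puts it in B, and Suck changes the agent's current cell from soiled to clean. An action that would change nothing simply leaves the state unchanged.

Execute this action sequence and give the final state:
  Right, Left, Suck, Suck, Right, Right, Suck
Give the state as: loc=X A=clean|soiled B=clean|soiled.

1. Right → loc=B A=soiled B=soiled
2. Left → loc=A A=soiled B=soiled
3. Suck → loc=A A=clean B=soiled
4. Suck → loc=A A=clean B=soiled
5. Right → loc=B A=clean B=soiled
6. Right → loc=B A=clean B=soiled
7. Suck → loc=B A=clean B=clean

loc=B A=clean B=clean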